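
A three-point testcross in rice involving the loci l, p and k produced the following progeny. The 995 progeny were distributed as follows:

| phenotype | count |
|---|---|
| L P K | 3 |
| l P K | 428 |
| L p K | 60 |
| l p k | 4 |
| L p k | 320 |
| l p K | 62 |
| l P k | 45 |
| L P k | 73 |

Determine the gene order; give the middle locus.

l

The two most frequent reciprocal classes, l P K and L p k, are the parental types, so the F1 was l P K / L p k.
The two rarest classes, L P K and l p k, are the double crossovers. Comparing them with the parentals, only the l allele has switched, so l is the middle locus and the order is k – l – p.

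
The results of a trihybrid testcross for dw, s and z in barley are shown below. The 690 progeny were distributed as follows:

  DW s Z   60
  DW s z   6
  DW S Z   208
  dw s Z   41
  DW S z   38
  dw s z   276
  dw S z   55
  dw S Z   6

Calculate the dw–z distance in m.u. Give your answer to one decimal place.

The two most frequent reciprocal classes, dw s z and DW S Z, are the parental types, so the F1 was dw s z / DW S Z.
The two rarest classes, DW s z and dw S Z, are the double crossovers. Comparing them with the parentals, only the dw allele has switched, so dw is the middle locus and the order is s – dw – z.
Crossovers in the dw–z interval produce the single-crossover classes dw s Z and DW S z (41 + 38 = 79) plus the double crossovers (12).
RF(dw–z) = (79 + 12) / 690 = 91/690 = 0.1319 → 13.2 m.u.

13.2 m.u.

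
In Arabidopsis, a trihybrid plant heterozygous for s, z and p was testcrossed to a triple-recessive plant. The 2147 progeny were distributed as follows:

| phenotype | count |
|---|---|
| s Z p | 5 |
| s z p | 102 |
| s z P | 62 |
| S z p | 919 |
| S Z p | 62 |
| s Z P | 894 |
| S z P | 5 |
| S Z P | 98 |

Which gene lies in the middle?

The two most frequent reciprocal classes, S z p and s Z P, are the parental types, so the F1 was S z p / s Z P.
The two rarest classes, S z P and s Z p, are the double crossovers. Comparing them with the parentals, only the p allele has switched, so p is the middle locus and the order is z – p – s.

p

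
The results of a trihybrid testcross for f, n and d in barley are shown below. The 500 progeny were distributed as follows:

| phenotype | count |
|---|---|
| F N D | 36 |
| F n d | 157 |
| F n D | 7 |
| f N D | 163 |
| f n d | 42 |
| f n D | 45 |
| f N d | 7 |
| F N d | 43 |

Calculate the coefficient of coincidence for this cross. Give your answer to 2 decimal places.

The two most frequent reciprocal classes, F n d and f N D, are the parental types, so the F1 was F n d / f N D.
The two rarest classes, F n D and f N d, are the double crossovers. Comparing them with the parentals, only the d allele has switched, so d is the middle locus and the order is f – d – n.
f–d: (78 + 14)/500 = 0.1840; d–n: (88 + 14)/500 = 0.2040.
Expected DCO frequency = 0.1840 × 0.2040 ≈ 0.03754; observed = 14/500 ≈ 0.02800.
Coefficient of coincidence = 0.02800/0.03754 ≈ 0.75.

0.75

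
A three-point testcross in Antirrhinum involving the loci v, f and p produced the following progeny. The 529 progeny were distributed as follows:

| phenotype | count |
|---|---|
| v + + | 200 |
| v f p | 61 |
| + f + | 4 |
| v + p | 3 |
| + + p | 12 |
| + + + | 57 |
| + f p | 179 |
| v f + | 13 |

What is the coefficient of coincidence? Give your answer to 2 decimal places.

0.93

The two most frequent reciprocal classes, v + + and + f p, are the parental types, so the F1 was v + + / + f p.
The two rarest classes, v + p and + f +, are the double crossovers. Comparing them with the parentals, only the p allele has switched, so p is the middle locus and the order is f – p – v.
f–p: (25 + 7)/529 = 0.0605; p–v: (118 + 7)/529 = 0.2363.
Expected DCO frequency = 0.0605 × 0.2363 ≈ 0.01430; observed = 7/529 ≈ 0.01323.
Coefficient of coincidence = 0.01323/0.01430 ≈ 0.93.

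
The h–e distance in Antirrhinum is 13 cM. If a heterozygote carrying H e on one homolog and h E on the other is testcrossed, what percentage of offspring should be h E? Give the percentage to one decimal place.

A map distance of 13 cM corresponds to a recombination frequency of 0.130.
The F1 is H e / h E, so h E is a parental gamete class with expected frequency (1 − r)/2 = 0.870/2 = 0.4350.
That is 0.4350 = 43.5% of the progeny.

43.5%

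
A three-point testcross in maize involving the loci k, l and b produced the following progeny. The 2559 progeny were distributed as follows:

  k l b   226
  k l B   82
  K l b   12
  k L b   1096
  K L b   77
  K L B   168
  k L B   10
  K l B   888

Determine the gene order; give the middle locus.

b

The two most frequent reciprocal classes, K l B and k L b, are the parental types, so the F1 was K l B / k L b.
The two rarest classes, K l b and k L B, are the double crossovers. Comparing them with the parentals, only the b allele has switched, so b is the middle locus and the order is l – b – k.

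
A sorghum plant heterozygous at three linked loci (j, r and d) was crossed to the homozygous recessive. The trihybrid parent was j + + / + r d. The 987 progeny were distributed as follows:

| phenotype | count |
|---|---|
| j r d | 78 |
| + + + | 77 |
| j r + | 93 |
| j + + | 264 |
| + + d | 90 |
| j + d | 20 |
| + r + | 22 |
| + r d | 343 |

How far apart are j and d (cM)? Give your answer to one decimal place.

20.0 cM

The two rarest classes, j + d and + r +, are the double crossovers. Comparing them with the parentals, only the d allele has switched, so d is the middle locus and the order is j – d – r.
Crossovers in the j–d interval produce the single-crossover classes + + + and j r d (77 + 78 = 155) plus the double crossovers (42).
RF(j–d) = (155 + 42) / 987 = 197/987 = 0.1996 → 20.0 cM.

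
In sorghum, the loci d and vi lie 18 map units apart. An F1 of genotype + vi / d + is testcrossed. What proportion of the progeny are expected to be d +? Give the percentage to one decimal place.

41.0%

A map distance of 18 map units corresponds to a recombination frequency of 0.180.
The F1 is + vi / d +, so d + is a parental gamete class with expected frequency (1 − r)/2 = 0.820/2 = 0.4100.
That is 0.4100 = 41.0% of the progeny.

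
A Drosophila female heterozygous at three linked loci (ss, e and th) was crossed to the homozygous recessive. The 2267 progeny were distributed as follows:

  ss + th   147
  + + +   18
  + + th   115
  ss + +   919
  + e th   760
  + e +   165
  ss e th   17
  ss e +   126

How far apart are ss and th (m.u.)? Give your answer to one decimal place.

The two most frequent reciprocal classes, ss + + and + e th, are the parental types, so the F1 was ss + + / + e th.
The two rarest classes, + + + and ss e th, are the double crossovers. Comparing them with the parentals, only the ss allele has switched, so ss is the middle locus and the order is th – ss – e.
Crossovers in the th–ss interval produce the single-crossover classes ss + th and + e + (147 + 165 = 312) plus the double crossovers (35).
RF(th–ss) = (312 + 35) / 2267 = 347/2267 = 0.1531 → 15.3 m.u.

15.3 m.u.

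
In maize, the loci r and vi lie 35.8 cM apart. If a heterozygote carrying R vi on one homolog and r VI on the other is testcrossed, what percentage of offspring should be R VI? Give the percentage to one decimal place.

17.9%

A map distance of 35.8 cM corresponds to a recombination frequency of 0.358.
The F1 is R vi / r VI, so R VI is a recombinant gamete class with expected frequency r/2 = 0.358/2 = 0.1790.
That is 0.1790 = 17.9% of the progeny.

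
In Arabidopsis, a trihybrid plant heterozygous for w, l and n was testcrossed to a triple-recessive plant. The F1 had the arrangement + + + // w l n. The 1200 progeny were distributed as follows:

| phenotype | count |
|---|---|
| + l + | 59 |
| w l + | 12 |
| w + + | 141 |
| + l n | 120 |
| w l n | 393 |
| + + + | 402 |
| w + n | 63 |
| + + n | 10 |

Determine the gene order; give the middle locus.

n

The two rarest classes, + + n and w l +, are the double crossovers. Comparing them with the parentals, only the n allele has switched, so n is the middle locus and the order is l – n – w.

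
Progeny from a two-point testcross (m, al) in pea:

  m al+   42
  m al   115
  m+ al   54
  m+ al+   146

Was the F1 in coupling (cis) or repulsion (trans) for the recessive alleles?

cis

The two most frequent classes are m+ al+ (146) and m al (115); these are the parental (non-recombinant) types.
So the F1 carried m+ al+ on one chromosome and m al on the other — the recessive alleles are on the same chromosome (cis / coupling).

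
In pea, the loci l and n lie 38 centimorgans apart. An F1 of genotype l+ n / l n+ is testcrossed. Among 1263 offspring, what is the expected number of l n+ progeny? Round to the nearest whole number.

A map distance of 38 centimorgans corresponds to a recombination frequency of 0.380.
The F1 is l+ n / l n+, so l n+ is a parental gamete class with expected frequency (1 − r)/2 = 0.620/2 = 0.3100.
Expected number = 0.3100 × 1263 = 391.53 ≈ 392.

392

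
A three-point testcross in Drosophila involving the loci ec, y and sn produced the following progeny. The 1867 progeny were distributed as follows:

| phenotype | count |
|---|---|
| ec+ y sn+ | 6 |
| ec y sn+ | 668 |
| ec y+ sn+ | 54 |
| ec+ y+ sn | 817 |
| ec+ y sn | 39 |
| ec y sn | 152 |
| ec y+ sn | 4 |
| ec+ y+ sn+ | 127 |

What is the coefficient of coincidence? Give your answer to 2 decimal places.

The two most frequent reciprocal classes, ec y sn+ and ec+ y+ sn, are the parental types, so the F1 was ec y sn+ / ec+ y+ sn.
The two rarest classes, ec+ y sn+ and ec y+ sn, are the double crossovers. Comparing them with the parentals, only the ec allele has switched, so ec is the middle locus and the order is sn – ec – y.
sn–ec: (279 + 10)/1867 = 0.1548; ec–y: (93 + 10)/1867 = 0.0552.
Expected DCO frequency = 0.1548 × 0.0552 ≈ 0.00854; observed = 10/1867 ≈ 0.00536.
Coefficient of coincidence = 0.00536/0.00854 ≈ 0.63.

0.63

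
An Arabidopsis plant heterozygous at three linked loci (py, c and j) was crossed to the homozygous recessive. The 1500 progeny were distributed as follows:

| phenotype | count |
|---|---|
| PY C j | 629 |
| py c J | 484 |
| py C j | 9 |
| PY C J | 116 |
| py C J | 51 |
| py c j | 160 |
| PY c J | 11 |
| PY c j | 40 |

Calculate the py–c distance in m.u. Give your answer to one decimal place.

The two most frequent reciprocal classes, py c J and PY C j, are the parental types, so the F1 was py c J / PY C j.
The two rarest classes, PY c J and py C j, are the double crossovers. Comparing them with the parentals, only the py allele has switched, so py is the middle locus and the order is j – py – c.
Crossovers in the py–c interval produce the single-crossover classes py C J and PY c j (51 + 40 = 91) plus the double crossovers (20).
RF(py–c) = (91 + 20) / 1500 = 111/1500 = 0.0740 → 7.4 m.u.

7.4 m.u.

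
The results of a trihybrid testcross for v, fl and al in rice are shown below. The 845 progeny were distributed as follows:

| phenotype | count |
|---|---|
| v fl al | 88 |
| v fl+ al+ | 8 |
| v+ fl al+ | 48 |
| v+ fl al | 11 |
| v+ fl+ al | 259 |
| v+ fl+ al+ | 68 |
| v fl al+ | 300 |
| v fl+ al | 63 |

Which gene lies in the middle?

fl

The two most frequent reciprocal classes, v+ fl+ al and v fl al+, are the parental types, so the F1 was v+ fl+ al / v fl al+.
The two rarest classes, v+ fl al and v fl+ al+, are the double crossovers. Comparing them with the parentals, only the fl allele has switched, so fl is the middle locus and the order is v – fl – al.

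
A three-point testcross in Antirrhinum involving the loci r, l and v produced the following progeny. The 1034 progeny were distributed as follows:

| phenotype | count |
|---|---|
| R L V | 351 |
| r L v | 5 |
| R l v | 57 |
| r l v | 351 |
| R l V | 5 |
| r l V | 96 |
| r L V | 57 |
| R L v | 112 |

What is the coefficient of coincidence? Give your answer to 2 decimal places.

0.38

The two most frequent reciprocal classes, R L V and r l v, are the parental types, so the F1 was R L V / r l v.
The two rarest classes, R l V and r L v, are the double crossovers. Comparing them with the parentals, only the l allele has switched, so l is the middle locus and the order is v – l – r.
v–l: (208 + 10)/1034 = 0.2108; l–r: (114 + 10)/1034 = 0.1199.
Expected DCO frequency = 0.2108 × 0.1199 ≈ 0.02527; observed = 10/1034 ≈ 0.00967.
Coefficient of coincidence = 0.00967/0.02527 ≈ 0.38.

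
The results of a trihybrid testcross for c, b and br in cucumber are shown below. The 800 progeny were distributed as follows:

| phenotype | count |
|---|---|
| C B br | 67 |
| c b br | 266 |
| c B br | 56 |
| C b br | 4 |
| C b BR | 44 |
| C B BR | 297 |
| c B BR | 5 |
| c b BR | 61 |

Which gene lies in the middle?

c

The two most frequent reciprocal classes, c b br and C B BR, are the parental types, so the F1 was c b br / C B BR.
The two rarest classes, C b br and c B BR, are the double crossovers. Comparing them with the parentals, only the c allele has switched, so c is the middle locus and the order is br – c – b.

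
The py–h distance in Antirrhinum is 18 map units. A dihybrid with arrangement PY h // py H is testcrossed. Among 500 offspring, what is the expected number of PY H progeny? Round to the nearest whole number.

A map distance of 18 map units corresponds to a recombination frequency of 0.180.
The F1 is PY h / py H, so PY H is a recombinant gamete class with expected frequency r/2 = 0.180/2 = 0.0900.
Expected number = 0.0900 × 500 = 45.00 ≈ 45.

45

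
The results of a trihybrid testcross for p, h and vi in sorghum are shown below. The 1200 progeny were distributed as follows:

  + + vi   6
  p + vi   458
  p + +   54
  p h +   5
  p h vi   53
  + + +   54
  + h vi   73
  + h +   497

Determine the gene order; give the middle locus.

The two most frequent reciprocal classes, p + vi and + h +, are the parental types, so the F1 was p + vi / + h +.
The two rarest classes, + + vi and p h +, are the double crossovers. Comparing them with the parentals, only the p allele has switched, so p is the middle locus and the order is vi – p – h.

p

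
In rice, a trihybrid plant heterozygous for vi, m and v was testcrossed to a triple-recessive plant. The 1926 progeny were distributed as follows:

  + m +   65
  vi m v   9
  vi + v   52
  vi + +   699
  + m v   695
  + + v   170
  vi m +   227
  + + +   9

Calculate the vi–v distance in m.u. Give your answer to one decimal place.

7.0 m.u.

The two most frequent reciprocal classes, + m v and vi + +, are the parental types, so the F1 was + m v / vi + +.
The two rarest classes, vi m v and + + +, are the double crossovers. Comparing them with the parentals, only the vi allele has switched, so vi is the middle locus and the order is v – vi – m.
Crossovers in the v–vi interval produce the single-crossover classes + m + and vi + v (65 + 52 = 117) plus the double crossovers (18).
RF(v–vi) = (117 + 18) / 1926 = 135/1926 = 0.0701 → 7.0 m.u.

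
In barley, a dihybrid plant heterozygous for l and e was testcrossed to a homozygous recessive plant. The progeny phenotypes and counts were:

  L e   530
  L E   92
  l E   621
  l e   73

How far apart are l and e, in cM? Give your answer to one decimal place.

12.5 cM

The two most frequent classes, L e (530) and l E (621), are the parental types, so the F1 was L e / l E.
The recombinant classes are L E and l e: 92 + 73 = 165.
Recombination frequency = 165/1316 = 0.1254 ≈ 12.5%, i.e. 12.5 cM.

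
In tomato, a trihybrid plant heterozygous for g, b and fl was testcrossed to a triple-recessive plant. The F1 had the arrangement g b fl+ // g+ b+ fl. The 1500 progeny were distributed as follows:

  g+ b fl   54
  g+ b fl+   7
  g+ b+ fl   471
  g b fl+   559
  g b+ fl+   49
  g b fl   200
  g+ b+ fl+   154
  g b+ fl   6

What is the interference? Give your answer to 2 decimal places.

The two rarest classes, g+ b fl+ and g b+ fl, are the double crossovers. Comparing them with the parentals, only the g allele has switched, so g is the middle locus and the order is b – g – fl.
b–g: (103 + 13)/1500 = 0.0773; g–fl: (354 + 13)/1500 = 0.2447.
Expected DCO frequency = 0.0773 × 0.2447 ≈ 0.01892; observed = 13/1500 ≈ 0.00867.
Coefficient of coincidence = 0.00867/0.01892 ≈ 0.46; interference = 1 − 0.46 = 0.54.

0.54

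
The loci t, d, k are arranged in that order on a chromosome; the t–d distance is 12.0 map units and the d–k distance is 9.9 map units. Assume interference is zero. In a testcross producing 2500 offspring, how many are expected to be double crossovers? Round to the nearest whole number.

Map distances give recombination frequencies of 0.120 and 0.099 for the two intervals.
With no interference, expected double-crossover frequency = 0.120 × 0.099 = 0.01188.
Expected number = 0.01188 × 2500 = 29.70 ≈ 30.

30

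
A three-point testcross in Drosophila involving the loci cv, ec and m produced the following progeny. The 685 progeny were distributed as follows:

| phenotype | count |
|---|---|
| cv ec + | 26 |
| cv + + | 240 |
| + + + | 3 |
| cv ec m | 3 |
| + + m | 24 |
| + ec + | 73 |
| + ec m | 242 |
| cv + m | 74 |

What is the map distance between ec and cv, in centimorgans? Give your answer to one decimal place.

8.2 centimorgans

The two most frequent reciprocal classes, + ec m and cv + +, are the parental types, so the F1 was + ec m / cv + +.
The two rarest classes, cv ec m and + + +, are the double crossovers. Comparing them with the parentals, only the cv allele has switched, so cv is the middle locus and the order is m – cv – ec.
Crossovers in the cv–ec interval produce the single-crossover classes + + m and cv ec + (24 + 26 = 50) plus the double crossovers (6).
RF(cv–ec) = (50 + 6) / 685 = 56/685 = 0.0818 → 8.2 centimorgans.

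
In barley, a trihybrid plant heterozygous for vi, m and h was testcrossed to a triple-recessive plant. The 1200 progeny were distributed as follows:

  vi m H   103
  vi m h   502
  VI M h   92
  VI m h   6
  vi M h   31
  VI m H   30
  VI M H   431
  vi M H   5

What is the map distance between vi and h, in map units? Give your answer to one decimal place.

The two most frequent reciprocal classes, vi m h and VI M H, are the parental types, so the F1 was vi m h / VI M H.
The two rarest classes, VI m h and vi M H, are the double crossovers. Comparing them with the parentals, only the vi allele has switched, so vi is the middle locus and the order is m – vi – h.
Crossovers in the vi–h interval produce the single-crossover classes vi m H and VI M h (103 + 92 = 195) plus the double crossovers (11).
RF(vi–h) = (195 + 11) / 1200 = 206/1200 = 0.1717 → 17.2 map units.

17.2 map units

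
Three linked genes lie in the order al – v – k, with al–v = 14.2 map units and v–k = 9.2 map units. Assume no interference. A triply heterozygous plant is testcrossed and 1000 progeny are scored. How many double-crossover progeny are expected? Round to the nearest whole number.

Map distances give recombination frequencies of 0.142 and 0.092 for the two intervals.
With no interference, expected double-crossover frequency = 0.142 × 0.092 = 0.01306.
Expected number = 0.01306 × 1000 = 13.06 ≈ 13.

13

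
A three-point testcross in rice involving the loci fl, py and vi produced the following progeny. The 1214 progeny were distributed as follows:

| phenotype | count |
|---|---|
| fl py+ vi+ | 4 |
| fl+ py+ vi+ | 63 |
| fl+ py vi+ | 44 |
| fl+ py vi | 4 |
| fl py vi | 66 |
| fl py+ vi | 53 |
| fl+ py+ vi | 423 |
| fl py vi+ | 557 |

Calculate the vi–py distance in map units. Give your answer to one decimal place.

11.3 map units

The two most frequent reciprocal classes, fl py vi+ and fl+ py+ vi, are the parental types, so the F1 was fl py vi+ / fl+ py+ vi.
The two rarest classes, fl py+ vi+ and fl+ py vi, are the double crossovers. Comparing them with the parentals, only the py allele has switched, so py is the middle locus and the order is fl – py – vi.
Crossovers in the py–vi interval produce the single-crossover classes fl py vi and fl+ py+ vi+ (66 + 63 = 129) plus the double crossovers (8).
RF(py–vi) = (129 + 8) / 1214 = 137/1214 = 0.1129 → 11.3 map units.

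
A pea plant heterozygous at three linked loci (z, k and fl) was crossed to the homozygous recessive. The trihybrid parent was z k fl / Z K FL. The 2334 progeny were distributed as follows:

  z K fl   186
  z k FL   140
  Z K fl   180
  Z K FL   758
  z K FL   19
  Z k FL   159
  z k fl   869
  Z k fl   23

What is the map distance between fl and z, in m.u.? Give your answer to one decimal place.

The two rarest classes, Z k fl and z K FL, are the double crossovers. Comparing them with the parentals, only the z allele has switched, so z is the middle locus and the order is fl – z – k.
Crossovers in the fl–z interval produce the single-crossover classes z k FL and Z K fl (140 + 180 = 320) plus the double crossovers (42).
RF(fl–z) = (320 + 42) / 2334 = 362/2334 = 0.1551 → 15.5 m.u.

15.5 m.u.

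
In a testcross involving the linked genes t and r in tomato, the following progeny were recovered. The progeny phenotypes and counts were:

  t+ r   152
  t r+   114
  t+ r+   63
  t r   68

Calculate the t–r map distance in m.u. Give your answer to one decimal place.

The two most frequent classes, t+ r (152) and t r+ (114), are the parental types, so the F1 was t+ r / t r+.
The recombinant classes are t+ r+ and t r: 63 + 68 = 131.
Recombination frequency = 131/397 = 0.3300 ≈ 33.0%, i.e. 33.0 m.u.

33.0 m.u.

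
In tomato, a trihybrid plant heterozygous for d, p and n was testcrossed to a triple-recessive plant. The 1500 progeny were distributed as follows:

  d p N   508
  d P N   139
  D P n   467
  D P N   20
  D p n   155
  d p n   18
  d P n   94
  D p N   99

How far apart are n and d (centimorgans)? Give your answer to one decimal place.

The two most frequent reciprocal classes, d p N and D P n, are the parental types, so the F1 was d p N / D P n.
The two rarest classes, d p n and D P N, are the double crossovers. Comparing them with the parentals, only the n allele has switched, so n is the middle locus and the order is p – n – d.
Crossovers in the n–d interval produce the single-crossover classes D p N and d P n (99 + 94 = 193) plus the double crossovers (38).
RF(n–d) = (193 + 38) / 1500 = 231/1500 = 0.1540 → 15.4 centimorgans.

15.4 centimorgans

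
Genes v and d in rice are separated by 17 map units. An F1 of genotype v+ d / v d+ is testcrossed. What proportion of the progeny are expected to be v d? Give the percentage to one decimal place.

8.5%

A map distance of 17 map units corresponds to a recombination frequency of 0.170.
The F1 is v+ d / v d+, so v d is a recombinant gamete class with expected frequency r/2 = 0.170/2 = 0.0850.
That is 0.0850 = 8.5% of the progeny.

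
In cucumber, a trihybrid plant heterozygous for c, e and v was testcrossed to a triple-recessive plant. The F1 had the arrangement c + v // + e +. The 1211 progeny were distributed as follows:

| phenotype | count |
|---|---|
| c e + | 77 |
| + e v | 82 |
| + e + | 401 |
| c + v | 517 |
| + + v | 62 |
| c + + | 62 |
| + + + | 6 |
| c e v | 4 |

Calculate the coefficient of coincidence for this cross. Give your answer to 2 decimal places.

The two rarest classes, c e v and + + +, are the double crossovers. Comparing them with the parentals, only the e allele has switched, so e is the middle locus and the order is v – e – c.
v–e: (144 + 10)/1211 = 0.1272; e–c: (139 + 10)/1211 = 0.1230.
Expected DCO frequency = 0.1272 × 0.1230 ≈ 0.01565; observed = 10/1211 ≈ 0.00826.
Coefficient of coincidence = 0.00826/0.01565 ≈ 0.53.

0.53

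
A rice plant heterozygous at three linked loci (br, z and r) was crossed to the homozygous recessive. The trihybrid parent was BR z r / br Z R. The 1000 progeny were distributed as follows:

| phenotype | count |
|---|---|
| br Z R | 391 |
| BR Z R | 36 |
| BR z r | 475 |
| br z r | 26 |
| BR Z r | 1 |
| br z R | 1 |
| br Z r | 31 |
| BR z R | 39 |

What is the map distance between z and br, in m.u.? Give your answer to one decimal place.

The two rarest classes, BR Z r and br z R, are the double crossovers. Comparing them with the parentals, only the z allele has switched, so z is the middle locus and the order is r – z – br.
Crossovers in the z–br interval produce the single-crossover classes br z r and BR Z R (26 + 36 = 62) plus the double crossovers (2).
RF(z–br) = (62 + 2) / 1000 = 64/1000 = 0.0640 → 6.4 m.u.

6.4 m.u.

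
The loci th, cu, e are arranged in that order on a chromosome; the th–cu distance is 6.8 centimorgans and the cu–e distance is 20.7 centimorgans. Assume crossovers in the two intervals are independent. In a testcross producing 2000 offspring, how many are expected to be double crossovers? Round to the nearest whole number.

28

Map distances give recombination frequencies of 0.068 and 0.207 for the two intervals.
With no interference, expected double-crossover frequency = 0.068 × 0.207 = 0.01408.
Expected number = 0.01408 × 2000 = 28.15 ≈ 28.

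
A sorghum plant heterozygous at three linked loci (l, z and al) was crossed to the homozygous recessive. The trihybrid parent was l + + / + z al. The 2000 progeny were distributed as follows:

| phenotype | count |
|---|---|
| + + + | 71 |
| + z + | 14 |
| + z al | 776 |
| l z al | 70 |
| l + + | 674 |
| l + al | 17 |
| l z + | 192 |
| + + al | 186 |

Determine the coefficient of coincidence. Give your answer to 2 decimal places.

The two rarest classes, l + al and + z +, are the double crossovers. Comparing them with the parentals, only the al allele has switched, so al is the middle locus and the order is l – al – z.
l–al: (141 + 31)/2000 = 0.0860; al–z: (378 + 31)/2000 = 0.2045.
Expected DCO frequency = 0.0860 × 0.2045 ≈ 0.01759; observed = 31/2000 ≈ 0.01550.
Coefficient of coincidence = 0.01550/0.01759 ≈ 0.88.

0.88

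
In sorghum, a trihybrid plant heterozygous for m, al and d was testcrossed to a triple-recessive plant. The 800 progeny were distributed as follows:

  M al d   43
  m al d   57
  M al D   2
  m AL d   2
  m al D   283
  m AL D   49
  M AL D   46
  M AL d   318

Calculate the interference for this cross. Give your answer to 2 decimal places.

The two most frequent reciprocal classes, m al D and M AL d, are the parental types, so the F1 was m al D / M AL d.
The two rarest classes, M al D and m AL d, are the double crossovers. Comparing them with the parentals, only the m allele has switched, so m is the middle locus and the order is d – m – al.
d–m: (103 + 4)/800 = 0.1338; m–al: (92 + 4)/800 = 0.1200.
Expected DCO frequency = 0.1338 × 0.1200 ≈ 0.01606; observed = 4/800 ≈ 0.00500.
Coefficient of coincidence = 0.00500/0.01606 ≈ 0.31; interference = 1 − 0.31 = 0.69.

0.69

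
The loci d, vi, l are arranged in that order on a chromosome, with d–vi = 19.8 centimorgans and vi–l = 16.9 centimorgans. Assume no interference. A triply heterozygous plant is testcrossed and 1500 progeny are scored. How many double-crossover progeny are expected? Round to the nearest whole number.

Map distances give recombination frequencies of 0.198 and 0.169 for the two intervals.
With no interference, expected double-crossover frequency = 0.198 × 0.169 = 0.03346.
Expected number = 0.03346 × 1500 = 50.19 ≈ 50.

50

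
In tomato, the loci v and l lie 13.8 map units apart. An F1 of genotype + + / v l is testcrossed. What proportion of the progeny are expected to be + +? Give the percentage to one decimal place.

43.1%

A map distance of 13.8 map units corresponds to a recombination frequency of 0.138.
The F1 is + + / v l, so + + is a parental gamete class with expected frequency (1 − r)/2 = 0.862/2 = 0.4310.
That is 0.4310 = 43.1% of the progeny.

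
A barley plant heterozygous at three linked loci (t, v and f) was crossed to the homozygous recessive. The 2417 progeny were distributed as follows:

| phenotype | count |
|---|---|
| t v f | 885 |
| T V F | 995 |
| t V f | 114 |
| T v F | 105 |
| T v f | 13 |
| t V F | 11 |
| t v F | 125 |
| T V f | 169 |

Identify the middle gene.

The two most frequent reciprocal classes, t v f and T V F, are the parental types, so the F1 was t v f / T V F.
The two rarest classes, T v f and t V F, are the double crossovers. Comparing them with the parentals, only the t allele has switched, so t is the middle locus and the order is f – t – v.

t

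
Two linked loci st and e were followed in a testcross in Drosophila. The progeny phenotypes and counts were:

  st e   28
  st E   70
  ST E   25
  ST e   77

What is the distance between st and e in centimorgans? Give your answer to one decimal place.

26.5 centimorgans

The two most frequent classes, ST e (77) and st E (70), are the parental types, so the F1 was ST e / st E.
The recombinant classes are ST E and st e: 25 + 28 = 53.
Recombination frequency = 53/200 = 0.2650 ≈ 26.5%, i.e. 26.5 centimorgans.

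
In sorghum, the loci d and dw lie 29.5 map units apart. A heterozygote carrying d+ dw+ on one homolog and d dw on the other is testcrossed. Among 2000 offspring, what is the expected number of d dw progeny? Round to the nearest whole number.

A map distance of 29.5 map units corresponds to a recombination frequency of 0.295.
The F1 is d+ dw+ / d dw, so d dw is a parental gamete class with expected frequency (1 − r)/2 = 0.705/2 = 0.3525.
Expected number = 0.3525 × 2000 = 705.00 ≈ 705.

705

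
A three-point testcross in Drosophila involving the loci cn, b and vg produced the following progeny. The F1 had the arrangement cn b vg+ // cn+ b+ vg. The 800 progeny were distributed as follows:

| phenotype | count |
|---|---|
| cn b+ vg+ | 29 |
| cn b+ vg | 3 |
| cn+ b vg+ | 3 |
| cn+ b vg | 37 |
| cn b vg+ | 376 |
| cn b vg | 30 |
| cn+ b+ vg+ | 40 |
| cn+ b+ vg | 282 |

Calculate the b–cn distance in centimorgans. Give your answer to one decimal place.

9.0 centimorgans

The two rarest classes, cn+ b vg+ and cn b+ vg, are the double crossovers. Comparing them with the parentals, only the cn allele has switched, so cn is the middle locus and the order is b – cn – vg.
Crossovers in the b–cn interval produce the single-crossover classes cn b+ vg+ and cn+ b vg (29 + 37 = 66) plus the double crossovers (6).
RF(b–cn) = (66 + 6) / 800 = 72/800 = 0.0900 → 9.0 centimorgans.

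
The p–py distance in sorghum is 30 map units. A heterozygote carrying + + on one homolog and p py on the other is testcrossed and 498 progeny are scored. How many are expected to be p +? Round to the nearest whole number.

A map distance of 30 map units corresponds to a recombination frequency of 0.300.
The F1 is + + / p py, so p + is a recombinant gamete class with expected frequency r/2 = 0.300/2 = 0.1500.
Expected number = 0.1500 × 498 = 74.70 ≈ 75.

75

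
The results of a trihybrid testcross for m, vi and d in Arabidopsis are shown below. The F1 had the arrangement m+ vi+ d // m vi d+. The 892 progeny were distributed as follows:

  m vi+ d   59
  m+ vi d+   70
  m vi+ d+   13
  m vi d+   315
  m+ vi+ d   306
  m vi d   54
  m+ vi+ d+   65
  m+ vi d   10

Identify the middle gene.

The two rarest classes, m+ vi d and m vi+ d+, are the double crossovers. Comparing them with the parentals, only the vi allele has switched, so vi is the middle locus and the order is d – vi – m.

vi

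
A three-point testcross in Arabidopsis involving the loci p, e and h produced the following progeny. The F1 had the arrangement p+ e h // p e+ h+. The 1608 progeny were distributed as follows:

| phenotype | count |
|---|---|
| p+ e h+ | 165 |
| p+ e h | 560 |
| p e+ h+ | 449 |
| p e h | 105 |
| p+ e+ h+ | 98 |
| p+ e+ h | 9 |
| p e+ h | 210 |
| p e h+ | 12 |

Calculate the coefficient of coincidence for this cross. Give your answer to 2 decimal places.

0.38

The two rarest classes, p+ e+ h and p e h+, are the double crossovers. Comparing them with the parentals, only the e allele has switched, so e is the middle locus and the order is p – e – h.
p–e: (203 + 21)/1608 = 0.1393; e–h: (375 + 21)/1608 = 0.2463.
Expected DCO frequency = 0.1393 × 0.2463 ≈ 0.03431; observed = 21/1608 ≈ 0.01306.
Coefficient of coincidence = 0.01306/0.03431 ≈ 0.38.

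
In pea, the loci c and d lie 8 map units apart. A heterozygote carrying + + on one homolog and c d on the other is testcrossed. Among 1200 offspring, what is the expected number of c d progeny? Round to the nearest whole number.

A map distance of 8 map units corresponds to a recombination frequency of 0.080.
The F1 is + + / c d, so c d is a parental gamete class with expected frequency (1 − r)/2 = 0.920/2 = 0.4600.
Expected number = 0.4600 × 1200 = 552.00 ≈ 552.

552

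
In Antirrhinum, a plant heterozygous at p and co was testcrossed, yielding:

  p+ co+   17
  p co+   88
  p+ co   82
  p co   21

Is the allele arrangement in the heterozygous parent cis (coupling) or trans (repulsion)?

The two most frequent classes are p+ co (82) and p co+ (88); these are the parental (non-recombinant) types.
So the F1 carried p+ co on one chromosome and p co+ on the other — the recessive alleles are on opposite chromosomes (trans / repulsion).

trans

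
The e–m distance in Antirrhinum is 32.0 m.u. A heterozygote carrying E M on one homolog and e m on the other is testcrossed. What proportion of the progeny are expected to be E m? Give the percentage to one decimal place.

16.0%

A map distance of 32.0 m.u. corresponds to a recombination frequency of 0.320.
The F1 is E M / e m, so E m is a recombinant gamete class with expected frequency r/2 = 0.320/2 = 0.1600.
That is 0.1600 = 16.0% of the progeny.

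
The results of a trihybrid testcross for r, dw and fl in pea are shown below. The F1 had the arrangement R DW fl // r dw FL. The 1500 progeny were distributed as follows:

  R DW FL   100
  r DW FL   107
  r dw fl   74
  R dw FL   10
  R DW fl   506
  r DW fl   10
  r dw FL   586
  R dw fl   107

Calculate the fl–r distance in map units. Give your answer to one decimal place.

The two rarest classes, r DW fl and R dw FL, are the double crossovers. Comparing them with the parentals, only the r allele has switched, so r is the middle locus and the order is dw – r – fl.
Crossovers in the r–fl interval produce the single-crossover classes R DW FL and r dw fl (100 + 74 = 174) plus the double crossovers (20).
RF(r–fl) = (174 + 20) / 1500 = 194/1500 = 0.1293 → 12.9 map units.

12.9 map units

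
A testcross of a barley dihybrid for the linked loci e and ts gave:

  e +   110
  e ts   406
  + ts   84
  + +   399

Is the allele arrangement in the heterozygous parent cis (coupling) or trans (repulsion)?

cis

The two most frequent classes are + + (399) and e ts (406); these are the parental (non-recombinant) types.
So the F1 carried + + on one chromosome and e ts on the other — the recessive alleles are on the same chromosome (cis / coupling).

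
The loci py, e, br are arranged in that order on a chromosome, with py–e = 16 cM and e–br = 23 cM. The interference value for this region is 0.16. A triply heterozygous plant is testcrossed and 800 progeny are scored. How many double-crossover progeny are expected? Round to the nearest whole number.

25

Map distances give recombination frequencies of 0.160 and 0.230 for the two intervals.
With interference 0.16 (so coincidence = 0.84), expected double-crossover frequency = 0.160 × 0.230 × 0.84 = 0.03091.
Expected number = 0.03091 × 800 = 24.73 ≈ 25.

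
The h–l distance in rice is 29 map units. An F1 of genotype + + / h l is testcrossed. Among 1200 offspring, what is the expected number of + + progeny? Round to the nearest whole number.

A map distance of 29 map units corresponds to a recombination frequency of 0.290.
The F1 is + + / h l, so + + is a parental gamete class with expected frequency (1 − r)/2 = 0.710/2 = 0.3550.
Expected number = 0.3550 × 1200 = 426.00 ≈ 426.

426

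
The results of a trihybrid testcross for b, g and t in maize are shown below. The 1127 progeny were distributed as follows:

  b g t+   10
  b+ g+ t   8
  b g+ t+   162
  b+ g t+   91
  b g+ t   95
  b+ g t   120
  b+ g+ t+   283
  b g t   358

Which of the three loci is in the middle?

t

The two most frequent reciprocal classes, b+ g+ t+ and b g t, are the parental types, so the F1 was b+ g+ t+ / b g t.
The two rarest classes, b+ g+ t and b g t+, are the double crossovers. Comparing them with the parentals, only the t allele has switched, so t is the middle locus and the order is g – t – b.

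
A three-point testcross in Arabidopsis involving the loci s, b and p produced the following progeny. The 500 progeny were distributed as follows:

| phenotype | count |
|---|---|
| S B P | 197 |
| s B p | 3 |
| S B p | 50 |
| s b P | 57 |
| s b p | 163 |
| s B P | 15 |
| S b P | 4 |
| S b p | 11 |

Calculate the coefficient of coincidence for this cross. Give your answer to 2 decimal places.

0.93

The two most frequent reciprocal classes, S B P and s b p, are the parental types, so the F1 was S B P / s b p.
The two rarest classes, S b P and s B p, are the double crossovers. Comparing them with the parentals, only the b allele has switched, so b is the middle locus and the order is p – b – s.
p–b: (107 + 7)/500 = 0.2280; b–s: (26 + 7)/500 = 0.0660.
Expected DCO frequency = 0.2280 × 0.0660 ≈ 0.01505; observed = 7/500 ≈ 0.01400.
Coefficient of coincidence = 0.01400/0.01505 ≈ 0.93.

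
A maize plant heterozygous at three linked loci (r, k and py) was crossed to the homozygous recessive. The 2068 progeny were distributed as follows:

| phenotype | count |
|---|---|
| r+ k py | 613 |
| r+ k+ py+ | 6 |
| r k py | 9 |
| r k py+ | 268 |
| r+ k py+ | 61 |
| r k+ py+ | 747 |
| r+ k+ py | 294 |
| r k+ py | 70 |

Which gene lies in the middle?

r

The two most frequent reciprocal classes, r k+ py+ and r+ k py, are the parental types, so the F1 was r k+ py+ / r+ k py.
The two rarest classes, r+ k+ py+ and r k py, are the double crossovers. Comparing them with the parentals, only the r allele has switched, so r is the middle locus and the order is k – r – py.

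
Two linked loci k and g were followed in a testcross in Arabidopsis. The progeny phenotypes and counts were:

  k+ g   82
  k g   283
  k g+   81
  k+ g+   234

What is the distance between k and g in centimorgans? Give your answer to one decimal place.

24.0 centimorgans

The two most frequent classes, k+ g+ (234) and k g (283), are the parental types, so the F1 was k+ g+ / k g.
The recombinant classes are k+ g and k g+: 82 + 81 = 163.
Recombination frequency = 163/680 = 0.2397 ≈ 24.0%, i.e. 24.0 centimorgans.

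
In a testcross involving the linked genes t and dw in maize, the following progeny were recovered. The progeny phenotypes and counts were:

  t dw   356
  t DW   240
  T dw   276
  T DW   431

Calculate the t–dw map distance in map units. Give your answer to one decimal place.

The two most frequent classes, T DW (431) and t dw (356), are the parental types, so the F1 was T DW / t dw.
The recombinant classes are T dw and t DW: 276 + 240 = 516.
Recombination frequency = 516/1303 = 0.3960 ≈ 39.6%, i.e. 39.6 map units.

39.6 map units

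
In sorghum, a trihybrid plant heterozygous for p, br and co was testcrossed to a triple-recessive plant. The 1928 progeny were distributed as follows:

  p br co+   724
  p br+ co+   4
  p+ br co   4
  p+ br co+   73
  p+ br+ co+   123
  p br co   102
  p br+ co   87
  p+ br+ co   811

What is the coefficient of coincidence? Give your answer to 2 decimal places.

0.39

The two most frequent reciprocal classes, p+ br+ co and p br co+, are the parental types, so the F1 was p+ br+ co / p br co+.
The two rarest classes, p+ br co and p br+ co+, are the double crossovers. Comparing them with the parentals, only the br allele has switched, so br is the middle locus and the order is p – br – co.
p–br: (160 + 8)/1928 = 0.0871; br–co: (225 + 8)/1928 = 0.1209.
Expected DCO frequency = 0.0871 × 0.1209 ≈ 0.01053; observed = 8/1928 ≈ 0.00415.
Coefficient of coincidence = 0.00415/0.01053 ≈ 0.39.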